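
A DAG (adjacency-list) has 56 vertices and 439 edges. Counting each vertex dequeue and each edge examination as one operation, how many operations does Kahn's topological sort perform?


V = 56 (vertex processing)
E = 439 (edge processing)
V + E = 56 + 439 = 495


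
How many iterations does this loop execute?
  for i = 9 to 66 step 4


The loop variable i takes values starting at 9 and increments by 4 each iteration.
Sequence: i = 9, 13, 17, 21, 25, 29, 33, 37, 41, ...
The upper bound 66 is inclusive, so the count is floor((last - first) / step) + 1:
floor((66 - 9) / 4) + 1 = floor(57/4) + 1 = 14 + 1 = 15


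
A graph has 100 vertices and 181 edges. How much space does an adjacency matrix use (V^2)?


Adjacency matrix: V x V grid of entries
Space = V^2 = 100^2 = 100 * 100 = 10000


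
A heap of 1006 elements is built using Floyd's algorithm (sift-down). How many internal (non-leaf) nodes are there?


Leaf nodes occupy roughly half the array.
Sift-down is called for each internal node, starting from the last one.
Internal nodes = floor(n/2) = floor(1006/2) = 503


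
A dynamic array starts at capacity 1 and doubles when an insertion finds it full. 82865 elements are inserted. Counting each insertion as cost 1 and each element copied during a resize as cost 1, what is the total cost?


n = 82865
Insertion costs: 82865
Resizes copy 1, 2, 4, ... up to the largest power of 2 that is <= n-1 = 82864, i.e. 65536.
Copy costs = 1 + 2 + 4 + 8 + 16 + 32 + 64 + 128 + 256 + 512 + 1024 + 2048 + 4096 + 8192 + 16384 + 32768 + 65536 = 131071
Total = 82865 + 131071 = 213936


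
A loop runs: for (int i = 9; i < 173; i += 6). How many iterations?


Loop starts at i = 9, increments by 6, stops when i >= 173.
Number of iterations = ceil((173 - 9) / 6)
= ceil(164 / 6)
= 28


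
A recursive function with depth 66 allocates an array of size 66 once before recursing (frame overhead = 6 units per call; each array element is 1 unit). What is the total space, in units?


Array allocation: 66 units (allocated once)
Stack frames: 66 deep * 6 per frame = 396 units
Total = 66 + 396 = 462


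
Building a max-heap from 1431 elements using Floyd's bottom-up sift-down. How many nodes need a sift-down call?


In a heap of 1431 elements (0-indexed array):
  Last element index: 1430
  Parent of last element: floor((1430 - 1) / 2) = 714
  Internal nodes: indices 0 to 714
  Count = floor(1431/2) = 715


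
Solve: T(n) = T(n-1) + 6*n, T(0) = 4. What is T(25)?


Expanding the recurrence:
T(25) = T(24) + 6*25
       = T(23) + 6*24 + 6*25
       ...
       = T(0) + 6*(1 + 2 + ... + 25)
       = 4 + 6 * 25*26/2
       = 4 + 6 * 325
       = 4 + 1950 = 1954


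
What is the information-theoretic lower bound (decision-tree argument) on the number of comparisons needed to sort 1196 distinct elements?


A binary decision tree of height h has at most 2^h leaves and needs at least n! of them, so h >= ceil(log2(n!)).
1196! is far too large to multiply out, so use Stirling's series:
  ln(n!) ~ n ln n - n + (1/2) ln(2 pi n) + 1/(12n)  (error below 1/(360 n^3), negligible here)
  ln(1196) = 7.0867379
  n ln n = 1196 * 7.0867379 = 8475.7385
  (1/2) ln(2 pi * 1196) = (1/2) ln(7514.6896) = 4.4623
  1/(12*1196) = 0.0001
  ln(1196!) ~ 8475.7385 - 1196 + 4.4623 + 0.0001 = 7284.2009
Convert to base 2: log2(1196!) = 7284.2009 / ln 2 = 7284.2009 / 0.69314718 = 10508.8805
ceil(10508.8805) = 10509


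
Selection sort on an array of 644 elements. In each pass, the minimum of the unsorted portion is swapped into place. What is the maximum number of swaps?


Selection sort performs one swap per pass:
  Pass 1: find min in positions 0 to 643, swap with position 0
  Pass 2: find min in positions 1 to 643, swap with position 1
  Pass 3: find min in positions 2 to 643, swap with position 2
  Pass 4: find min in positions 3 to 643, swap with position 3
  Pass 5: find min in positions 4 to 643, swap with position 4
  ... (638 more passes)
Total passes (and swaps) = n - 1 = 644 - 1 = 643


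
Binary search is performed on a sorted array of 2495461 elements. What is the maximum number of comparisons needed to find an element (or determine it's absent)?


Binary search halves the search space each comparison:
  Step 1: search space = 2495461 -> 1247730
  Step 2: search space = 1247730 -> 623865
  Step 3: search space = 623865 -> 311932
  Step 4: search space = 311932 -> 155966
  Step 5: search space = 155966 -> 77983
  Step 6: search space = 77983 -> 38991
  Step 7: search space = 38991 -> 19495
  Step 8: search space = 19495 -> 9747
  Step 9: search space = 9747 -> 4873
  Step 10: search space = 4873 -> 2436
  Step 11: search space = 2436 -> 1218
  Step 12: search space = 1218 -> 609
  Step 13: search space = 609 -> 304
  Step 14: search space = 304 -> 152
  Step 15: search space = 152 -> 76
  Step 16: search space = 76 -> 38
  Step 17: search space = 38 -> 19
  Step 18: search space = 19 -> 9
  Step 19: search space = 9 -> 4
  Step 20: search space = 4 -> 2
  Step 21: search space = 2 -> 1
  Step 22: search space = 1 (final check)
Maximum comparisons = floor(log2(2495461)) + 1 = 21 + 1 = 22


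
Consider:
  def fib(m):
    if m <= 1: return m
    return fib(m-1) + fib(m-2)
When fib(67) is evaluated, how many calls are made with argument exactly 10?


Let N(m) = number of times fib(m) is called while evaluating fib(67).
N(67) = 1 (the initial call).
N(66) = 1 (only fib(67) calls it).
For 1 <= m <= 65: fib(m) is called by fib(m+1) and fib(m+2), so
  N(m) = N(m+1) + N(m+2).
fib(0) is called only by fib(2), so N(0) = N(2).
Walk down from m=67:
  N(67)=1, N(66)=1, N(65)=2, N(64)=3, N(63)=5, N(62)=8, N(61)=13, N(60)=21, N(59)=34, N(58)=55, N(57)=89, N(56)=144, N(55)=233, N(54)=377, N(53)=610, N(52)=987, N(51)=1597, N(50)=2584, N(49)=4181, N(48)=6765, N(47)=10946, N(46)=17711, N(45)=28657, N(44)=46368, N(43)=75025, N(42)=121393, N(41)=196418, N(40)=317811, N(39)=514229, N(38)=832040, N(37)=1346269, N(36)=2178309, N(35)=3524578, N(34)=5702887, N(33)=9227465, N(32)=14930352, N(31)=24157817, N(30)=39088169, N(29)=63245986, N(28)=102334155, N(27)=165580141, N(26)=267914296, N(25)=433494437, N(24)=701408733, N(23)=1134903170, N(22)=1836311903, N(21)=2971215073, N(20)=4807526976, N(19)=7778742049, N(18)=12586269025, N(17)=20365011074, N(16)=32951280099, N(15)=53316291173, N(14)=86267571272, N(13)=139583862445, N(12)=225851433717, N(11)=365435296162, N(10)=591286729879
N(10) = 591286729879


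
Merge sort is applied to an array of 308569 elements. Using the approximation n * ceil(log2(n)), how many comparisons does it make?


Merge sort divides the array into halves recursively.
Number of levels = ceil(log2(308569)) = 19
At each level, approximately n = 308569 comparisons are needed for merging.
Total comparisons ~ n * ceil(log2(n)) = 308569 * 19 = 5862811


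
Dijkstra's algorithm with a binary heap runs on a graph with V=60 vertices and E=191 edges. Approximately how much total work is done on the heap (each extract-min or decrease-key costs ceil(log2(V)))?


Dijkstra with a binary heap: each vertex is extracted once, each edge may relax once.
Each heap operation costs O(log V).
V + E = 60 + 191 = 251
ceil(log2(60)) = 6 (since 2^5 = 32 < 60 <= 64 = 2^6)
Total heap work = (V+E) * ceil(log2(V)) = 251 * 6 = 1506


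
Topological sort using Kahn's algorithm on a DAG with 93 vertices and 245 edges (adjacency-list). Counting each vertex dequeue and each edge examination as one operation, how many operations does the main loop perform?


Kahn's algorithm:
  1. Compute in-degrees: O(V + E)
  2. Process queue: each vertex dequeued once (O(V))
     each edge examined once (O(E))
Total = V + E = 93 + 245 = 338


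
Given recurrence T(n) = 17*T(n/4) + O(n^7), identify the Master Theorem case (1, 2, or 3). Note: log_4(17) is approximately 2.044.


Master Theorem parameters: a=17, b=4, c=7
log_b(a) = 2.044
Compare b^c with a: 4^7 = 16384 > 17, so c > log_b(a).
Comparing c=7 vs log_b(a)=2.044:
7 > 2.044 => Case 3
Result: T(n) = O(n^7)
Master Theorem case = 3


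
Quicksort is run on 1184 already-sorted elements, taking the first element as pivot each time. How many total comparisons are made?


Sum of comparisons per partition:
1183 + 1182 + ... + 1 + 0
= 1184 * (1184 - 1) / 2
= 1184 * 1183 / 2
= 700336


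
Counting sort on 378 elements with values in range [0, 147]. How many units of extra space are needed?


Output array size: 378 (to store sorted result)
Count array size: 148 (one slot per possible value, range 0 to 147)
Total extra space = 378 + 148 = 526


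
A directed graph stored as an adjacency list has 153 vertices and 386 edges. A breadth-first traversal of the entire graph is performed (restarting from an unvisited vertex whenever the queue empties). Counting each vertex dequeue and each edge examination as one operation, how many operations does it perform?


A full BFS traversal dequeues each vertex once and examines each edge once.
Vertex visits: 153
Edge visits: 386
V + E = 153 + 386 = 539


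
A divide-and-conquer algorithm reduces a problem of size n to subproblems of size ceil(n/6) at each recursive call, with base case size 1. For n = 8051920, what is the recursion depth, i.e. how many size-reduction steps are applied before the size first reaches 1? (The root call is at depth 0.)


Each step divides the size by 6 (rounding up); after k steps the size is ceil(n/6^k), which equals 1 exactly when 6^k >= n.
So the depth is the smallest k with 6^k >= 8051920, i.e. ceil(log_6(8051920)).
6^8 = 1679616 < 8051920 <= 10077696 = 6^9
Recursion depth = 9


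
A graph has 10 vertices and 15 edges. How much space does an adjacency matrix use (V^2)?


Adjacency matrix: V x V grid of entries
Space = V^2 = 10^2 = 10 * 10 = 100


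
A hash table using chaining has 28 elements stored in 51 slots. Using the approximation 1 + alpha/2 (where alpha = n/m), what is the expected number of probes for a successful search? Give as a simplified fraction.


Load factor alpha = n/m = 28/51
Expected probes = 1 + alpha/2 = 1 + 28/(2*51)
= 1 + 28/102
= 102/102 + 28/102
= 130/102
Simplify: 65/51


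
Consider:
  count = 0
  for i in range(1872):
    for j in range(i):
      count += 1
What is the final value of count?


For each i, the inner loop runs i times:
  i=0: inner runs 0 times
  i=1: inner runs 1 time
  i=2: inner runs 2 times
  i=3: inner runs 3 times
  i=4: inner runs 4 times
  i=5: inner runs 5 times
  i=6: inner runs 6 times
  i=7: inner runs 7 times
  ...
Total = 0 + 1 + 2 + ... + 1871 = 1872*(1872-1)/2 = 1751256


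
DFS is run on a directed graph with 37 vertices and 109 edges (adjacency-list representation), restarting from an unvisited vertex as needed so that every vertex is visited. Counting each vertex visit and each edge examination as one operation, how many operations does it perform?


A full DFS traversal processes each vertex exactly once (push/pop on stack).
Each directed edge is examined once.
V = 37, E = 109
V + E = 146


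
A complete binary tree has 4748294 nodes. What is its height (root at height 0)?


In a complete binary tree, level k holds nodes 2^k .. 2^(k+1)-1 (1-indexed).
Height = floor(log2(n)) = floor(log2(4748294)) = 22
Check: 2^22 = 4194304 <= 4748294 < 8388608 = 2^23


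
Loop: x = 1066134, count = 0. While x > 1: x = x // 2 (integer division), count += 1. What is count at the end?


The variable x halves each step:
x = 1066134 -> 533067 -> 266533 -> 133266 -> 66633 -> 33316 -> 16658 -> 8329 -> 4164 -> 2082 -> 1041 -> 520 -> 260 -> 130 -> 65 -> 32 -> 16 -> 8 -> 4 -> 2 -> 1
Number of halvings = floor(log2(1066134)) = 20


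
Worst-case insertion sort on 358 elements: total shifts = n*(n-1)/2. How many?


Sum of shifts = 1 + 2 + 3 + ... + 357
= 358 * 357 / 2
= 127806 / 2
= 63903


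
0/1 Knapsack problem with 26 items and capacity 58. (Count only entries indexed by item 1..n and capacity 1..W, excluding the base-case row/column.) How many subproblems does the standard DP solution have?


The DP table is indexed by (item, capacity).
Rows: 26 items
Columns: 58 capacity values (1 to W)
Total subproblems = 26 * 58 = 1508


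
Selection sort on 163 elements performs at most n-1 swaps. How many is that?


Each of the 162 passes places one element in its final position.
Pass 1: swap minimum into position 0
Pass 2: swap minimum of remaining into position 1
...
Pass 162: last two elements, one swap
Maximum swaps = 163 - 1 = 162


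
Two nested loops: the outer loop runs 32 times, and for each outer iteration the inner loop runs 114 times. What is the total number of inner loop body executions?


Outer loop: 32 iterations
Inner loop: 114 iterations per outer iteration
Total = 32 * 114 = 3648


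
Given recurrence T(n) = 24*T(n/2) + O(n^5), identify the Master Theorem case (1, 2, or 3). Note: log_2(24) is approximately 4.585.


Master Theorem parameters: a=24, b=2, c=5
log_b(a) = 4.585
Compare b^c with a: 2^5 = 32 > 24, so c > log_b(a).
Comparing c=5 vs log_b(a)=4.585:
5 > 4.585 => Case 3
Result: T(n) = O(n^5)
Master Theorem case = 3


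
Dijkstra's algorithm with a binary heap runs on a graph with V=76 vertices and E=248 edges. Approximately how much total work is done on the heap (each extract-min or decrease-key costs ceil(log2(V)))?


Dijkstra with a binary heap: each vertex is extracted once, each edge may relax once.
Each heap operation costs O(log V).
V + E = 76 + 248 = 324
ceil(log2(76)) = 7 (since 2^6 = 64 < 76 <= 128 = 2^7)
Total heap work = (V+E) * ceil(log2(V)) = 324 * 7 = 2268


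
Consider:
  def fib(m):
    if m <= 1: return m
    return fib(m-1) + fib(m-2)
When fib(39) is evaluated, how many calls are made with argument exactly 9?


Let N(m) = number of times fib(m) is called while evaluating fib(39).
N(39) = 1 (the initial call).
N(38) = 1 (only fib(39) calls it).
For 1 <= m <= 37: fib(m) is called by fib(m+1) and fib(m+2), so
  N(m) = N(m+1) + N(m+2).
fib(0) is called only by fib(2), so N(0) = N(2).
Walk down from m=39:
  N(39)=1, N(38)=1, N(37)=2, N(36)=3, N(35)=5, N(34)=8, N(33)=13, N(32)=21, N(31)=34, N(30)=55, N(29)=89, N(28)=144, N(27)=233, N(26)=377, N(25)=610, N(24)=987, N(23)=1597, N(22)=2584, N(21)=4181, N(20)=6765, N(19)=10946, N(18)=17711, N(17)=28657, N(16)=46368, N(15)=75025, N(14)=121393, N(13)=196418, N(12)=317811, N(11)=514229, N(10)=832040, N(9)=1346269
N(9) = 1346269


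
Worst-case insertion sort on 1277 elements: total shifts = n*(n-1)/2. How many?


Sum of shifts = 1 + 2 + 3 + ... + 1276
= 1277 * 1276 / 2
= 1629452 / 2
= 814726


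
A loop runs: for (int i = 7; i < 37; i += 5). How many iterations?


Loop starts at i = 7, increments by 5, stops when i >= 37.
Number of iterations = ceil((37 - 7) / 5)
= ceil(30 / 5)
= 6


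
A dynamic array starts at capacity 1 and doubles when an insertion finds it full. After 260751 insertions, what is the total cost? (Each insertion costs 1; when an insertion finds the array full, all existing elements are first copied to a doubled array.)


Insertion cost: 260751 (one per element)
Resizes occur just before inserting elements 2, 3, 5, 9, ...
Elements copied at each resize: 1 + 2 + 4 + 8 + 16 + 32 + 64 + 128 + 256 + 512 + 1024 + 2048 + 4096 + 8192 + 16384 + 32768 + 65536 + 131072
Sum of copies = 262143 (geometric series: 2^k - 1)
Total = 260751 + 262143 = 522894


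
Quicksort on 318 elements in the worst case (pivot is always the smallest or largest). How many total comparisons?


In the worst case, each partition step picks the worst pivot:
  Partition 1: 317 comparisons (n-1 elements to compare)
  Partition 2: 316 comparisons
  Partition 3: 315 comparisons
  Partition 4: 314 comparisons
  Partition 5: 313 comparisons
  ...
  Last partition: 0 comparisons
Total = (n-1) + (n-2) + ... + 1 + 0 = n*(n-1)/2
= 318*317/2 = 50403


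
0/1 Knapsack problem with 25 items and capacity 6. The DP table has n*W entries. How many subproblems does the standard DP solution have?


The DP table is indexed by (item, capacity).
Rows: 25 items
Columns: 6 capacity values (1 to W)
Total subproblems = 25 * 6 = 150


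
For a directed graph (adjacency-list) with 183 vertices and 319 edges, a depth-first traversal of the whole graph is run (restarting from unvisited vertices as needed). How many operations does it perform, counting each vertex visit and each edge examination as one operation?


A full DFS traversal visits each vertex once and examines each edge once.
V = 183
E = 319
Sum = 183 + 319 = 502


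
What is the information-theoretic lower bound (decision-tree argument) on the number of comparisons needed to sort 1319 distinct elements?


A binary decision tree of height h has at most 2^h leaves and needs at least n! of them, so h >= ceil(log2(n!)).
1319! is far too large to multiply out, so use Stirling's series:
  ln(n!) ~ n ln n - n + (1/2) ln(2 pi n) + 1/(12n)  (error below 1/(360 n^3), negligible here)
  ln(1319) = 7.1846292
  n ln n = 1319 * 7.1846292 = 9476.5259
  (1/2) ln(2 pi * 1319) = (1/2) ln(8287.5214) = 4.5113
  1/(12*1319) = 0.0001
  ln(1319!) ~ 9476.5259 - 1319 + 4.5113 + 0.0001 = 8162.0373
Convert to base 2: log2(1319!) = 8162.0373 / ln 2 = 8162.0373 / 0.69314718 = 11775.3307
ceil(11775.3307) = 11776


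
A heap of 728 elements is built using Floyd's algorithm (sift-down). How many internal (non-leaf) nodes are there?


Leaf nodes occupy roughly half the array.
Sift-down is called for each internal node, starting from the last one.
Internal nodes = floor(n/2) = floor(728/2) = 364


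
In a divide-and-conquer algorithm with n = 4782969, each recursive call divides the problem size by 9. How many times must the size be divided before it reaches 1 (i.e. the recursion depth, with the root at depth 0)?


Number of divisions = log_9(4782969)
Sizes: 4782969 -> 531441 -> 59049 -> 6561 -> 729 -> 81 -> 9 -> 1 (7 divisions)
Recursion depth = 7


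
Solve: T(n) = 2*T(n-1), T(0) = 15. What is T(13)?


Unrolling:
T(13) = 2*T(12) = 2^2*T(11) = ... = 2^13*T(0)
= 2^13 * 15
= 8192 * 15 = 122880


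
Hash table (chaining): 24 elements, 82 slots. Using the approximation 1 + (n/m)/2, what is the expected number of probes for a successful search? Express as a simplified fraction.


Computing expected probes:
alpha = 24/82
= 1 + alpha/2
= 1 + 24/(2*82)
= (2*82 + 24) / (2*82)
= 188/164 = 47/41


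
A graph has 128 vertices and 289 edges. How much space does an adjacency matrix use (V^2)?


Adjacency matrix: V x V grid of entries
Space = V^2 = 128^2 = 128 * 128 = 16384


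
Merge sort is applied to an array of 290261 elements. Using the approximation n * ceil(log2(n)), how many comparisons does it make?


Merge sort divides the array into halves recursively.
Number of levels = ceil(log2(290261)) = 19
At each level, approximately n = 290261 comparisons are needed for merging.
Total comparisons ~ n * ceil(log2(n)) = 290261 * 19 = 5514959


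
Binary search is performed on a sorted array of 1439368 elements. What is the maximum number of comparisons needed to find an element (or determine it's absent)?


Binary search halves the search space each comparison:
  Step 1: search space = 1439368 -> 719684
  Step 2: search space = 719684 -> 359842
  Step 3: search space = 359842 -> 179921
  Step 4: search space = 179921 -> 89960
  Step 5: search space = 89960 -> 44980
  Step 6: search space = 44980 -> 22490
  Step 7: search space = 22490 -> 11245
  Step 8: search space = 11245 -> 5622
  Step 9: search space = 5622 -> 2811
  Step 10: search space = 2811 -> 1405
  Step 11: search space = 1405 -> 702
  Step 12: search space = 702 -> 351
  Step 13: search space = 351 -> 175
  Step 14: search space = 175 -> 87
  Step 15: search space = 87 -> 43
  Step 16: search space = 43 -> 21
  Step 17: search space = 21 -> 10
  Step 18: search space = 10 -> 5
  Step 19: search space = 5 -> 2
  Step 20: search space = 2 -> 1
  Step 21: search space = 1 (final check)
Maximum comparisons = floor(log2(1439368)) + 1 = 20 + 1 = 21


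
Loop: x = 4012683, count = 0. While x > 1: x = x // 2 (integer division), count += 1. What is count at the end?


The variable x halves each step:
x = 4012683 -> 2006341 -> 1003170 -> 501585 -> 250792 -> 125396 -> 62698 -> 31349 -> 15674 -> 7837 -> 3918 -> 1959 -> 979 -> 489 -> 244 -> 122 -> 61 -> 30 -> 15 -> 7 -> 3 -> 1
Number of halvings = floor(log2(4012683)) = 21


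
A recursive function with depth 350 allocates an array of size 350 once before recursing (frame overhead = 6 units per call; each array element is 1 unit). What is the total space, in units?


Array allocation: 350 units (allocated once)
Stack frames: 350 deep * 6 per frame = 2100 units
Total = 350 + 2100 = 2450


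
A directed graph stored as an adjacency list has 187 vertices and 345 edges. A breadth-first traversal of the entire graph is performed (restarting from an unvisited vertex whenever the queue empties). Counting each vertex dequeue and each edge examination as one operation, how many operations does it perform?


A full BFS traversal dequeues each vertex once and examines each edge once.
Vertex visits: 187
Edge visits: 345
V + E = 187 + 345 = 532


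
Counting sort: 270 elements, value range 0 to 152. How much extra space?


n = 270 (output array)
k = 153 (count array for 153 distinct values)
Extra space = 270 + 153 = 423


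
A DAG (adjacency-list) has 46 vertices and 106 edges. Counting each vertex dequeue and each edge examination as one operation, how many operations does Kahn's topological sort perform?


V = 46 (vertex processing)
E = 106 (edge processing)
V + E = 46 + 106 = 152


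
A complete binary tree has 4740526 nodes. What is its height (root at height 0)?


In a complete binary tree, level k holds nodes 2^k .. 2^(k+1)-1 (1-indexed).
Height = floor(log2(n)) = floor(log2(4740526)) = 22
Check: 2^22 = 4194304 <= 4740526 < 8388608 = 2^23


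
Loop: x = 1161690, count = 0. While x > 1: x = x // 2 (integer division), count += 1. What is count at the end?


The variable x halves each step:
x = 1161690 -> 580845 -> 290422 -> 145211 -> 72605 -> 36302 -> 18151 -> 9075 -> 4537 -> 2268 -> 1134 -> 567 -> 283 -> 141 -> 70 -> 35 -> 17 -> 8 -> 4 -> 2 -> 1
Number of halvings = floor(log2(1161690)) = 20


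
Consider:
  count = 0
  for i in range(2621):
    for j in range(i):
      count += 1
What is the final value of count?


For each i, the inner loop runs i times:
  i=0: inner runs 0 times
  i=1: inner runs 1 time
  i=2: inner runs 2 times
  i=3: inner runs 3 times
  i=4: inner runs 4 times
  i=5: inner runs 5 times
  i=6: inner runs 6 times
  i=7: inner runs 7 times
  ...
Total = 0 + 1 + 2 + ... + 2620 = 2621*(2621-1)/2 = 3433510


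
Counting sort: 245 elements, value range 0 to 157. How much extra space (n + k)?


n = 245 (output array)
k = 158 (count array for 158 distinct values)
Extra space = 245 + 158 = 403


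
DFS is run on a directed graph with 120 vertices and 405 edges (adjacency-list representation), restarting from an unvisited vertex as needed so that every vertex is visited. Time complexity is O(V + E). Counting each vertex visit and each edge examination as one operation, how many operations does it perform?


A full DFS traversal processes each vertex exactly once (push/pop on stack).
Each directed edge is examined once.
V = 120, E = 405
V + E = 525


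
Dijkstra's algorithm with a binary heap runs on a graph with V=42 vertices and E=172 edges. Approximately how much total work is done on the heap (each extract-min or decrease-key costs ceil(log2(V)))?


Dijkstra with a binary heap: each vertex is extracted once, each edge may relax once.
Each heap operation costs O(log V).
V + E = 42 + 172 = 214
ceil(log2(42)) = 6 (since 2^5 = 32 < 42 <= 64 = 2^6)
Total heap work = (V+E) * ceil(log2(V)) = 214 * 6 = 1284


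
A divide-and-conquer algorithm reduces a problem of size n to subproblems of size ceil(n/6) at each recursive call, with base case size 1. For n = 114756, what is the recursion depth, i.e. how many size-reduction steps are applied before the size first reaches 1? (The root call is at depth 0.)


Each step divides the size by 6 (rounding up); after k steps the size is ceil(n/6^k), which equals 1 exactly when 6^k >= n.
So the depth is the smallest k with 6^k >= 114756, i.e. ceil(log_6(114756)).
6^6 = 46656 < 114756 <= 279936 = 6^7
Recursion depth = 7


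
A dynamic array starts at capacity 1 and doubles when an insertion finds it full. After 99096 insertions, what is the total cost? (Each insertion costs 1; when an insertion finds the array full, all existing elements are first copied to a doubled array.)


Insertion cost: 99096 (one per element)
Resizes occur just before inserting elements 2, 3, 5, 9, ...
Elements copied at each resize: 1 + 2 + 4 + 8 + 16 + 32 + 64 + 128 + 256 + 512 + 1024 + 2048 + 4096 + 8192 + 16384 + 32768 + 65536
Sum of copies = 131071 (geometric series: 2^k - 1)
Total = 99096 + 131071 = 230167


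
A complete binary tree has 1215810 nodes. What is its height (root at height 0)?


In a complete binary tree, level k holds nodes 2^k .. 2^(k+1)-1 (1-indexed).
Height = floor(log2(n)) = floor(log2(1215810)) = 20
Check: 2^20 = 1048576 <= 1215810 < 2097152 = 2^21


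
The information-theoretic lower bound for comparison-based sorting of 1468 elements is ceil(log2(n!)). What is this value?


A binary decision tree of height h has at most 2^h leaves and needs at least n! of them, so h >= ceil(log2(n!)).
1468! is far too large to multiply out, so use Stirling's series:
  ln(n!) ~ n ln n - n + (1/2) ln(2 pi n) + 1/(12n)  (error below 1/(360 n^3), negligible here)
  ln(1468) = 7.2916562
  n ln n = 1468 * 7.2916562 = 10704.1513
  (1/2) ln(2 pi * 1468) = (1/2) ln(9223.7160) = 4.5648
  1/(12*1468) = 0.0001
  ln(1468!) ~ 10704.1513 - 1468 + 4.5648 + 0.0001 = 9240.7162
Convert to base 2: log2(1468!) = 9240.7162 / ln 2 = 9240.7162 / 0.69314718 = 13331.5354
ceil(13331.5354) = 13332


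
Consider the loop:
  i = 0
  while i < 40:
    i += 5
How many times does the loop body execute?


Starting at i = 0, each iteration adds 5.
Iterations until i >= 40:
  Iteration 1: i = 0 -> i = 5
  Iteration 2: i = 5 -> i = 10
  Iteration 3: i = 10 -> i = 15
  Iteration 4: i = 15 -> i = 20
  Iteration 5: i = 20 -> i = 25
  Iteration 6: i = 25 -> i = 30
  Iteration 7: i = 30 -> i = 35
  Iteration 8: i = 35 -> i = 40
Total iterations = ceil(40/5) = 8


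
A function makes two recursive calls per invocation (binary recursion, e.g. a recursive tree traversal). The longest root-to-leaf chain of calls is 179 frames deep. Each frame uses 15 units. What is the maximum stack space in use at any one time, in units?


Binary recursion: the two calls run one after the other, so only one root-to-leaf chain of frames is on the stack at a time.
Maximum depth (longest chain) = 179 frames
Each frame = 15 units
Max stack space = 179 * 15 = 2685


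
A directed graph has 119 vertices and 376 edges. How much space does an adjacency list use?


Adjacency list: one list head per vertex + one entry per edge
Vertex heads: 119
Edge entries: 376
Total = 119 + 376 = 495


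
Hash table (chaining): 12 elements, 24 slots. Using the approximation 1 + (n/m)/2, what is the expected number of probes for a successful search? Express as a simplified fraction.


Computing expected probes:
alpha = 12/24
= 1 + alpha/2
= 1 + 12/(2*24)
= (2*24 + 12) / (2*24)
= 60/48 = 5/4


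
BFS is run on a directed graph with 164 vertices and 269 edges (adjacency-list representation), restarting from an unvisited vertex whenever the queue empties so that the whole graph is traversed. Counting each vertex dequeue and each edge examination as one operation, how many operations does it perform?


A full BFS traversal dequeues each vertex exactly once and examines each directed edge exactly once.
V = 164 (vertex processing cost)
E = 269 (edge examination cost)
Total operations proportional to V + E = 164 + 269 = 433


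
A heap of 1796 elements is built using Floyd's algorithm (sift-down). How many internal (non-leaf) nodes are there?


Leaf nodes occupy roughly half the array.
Sift-down is called for each internal node, starting from the last one.
Internal nodes = floor(n/2) = floor(1796/2) = 898


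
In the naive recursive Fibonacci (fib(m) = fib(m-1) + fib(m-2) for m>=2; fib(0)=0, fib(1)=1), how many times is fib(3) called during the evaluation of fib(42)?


Let N(m) = number of times fib(m) is called while evaluating fib(42).
N(42) = 1 (the initial call).
N(41) = 1 (only fib(42) calls it).
For 1 <= m <= 40: fib(m) is called by fib(m+1) and fib(m+2), so
  N(m) = N(m+1) + N(m+2).
fib(0) is called only by fib(2), so N(0) = N(2).
Walk down from m=42:
  N(42)=1, N(41)=1, N(40)=2, N(39)=3, N(38)=5, N(37)=8, N(36)=13, N(35)=21, N(34)=34, N(33)=55, N(32)=89, N(31)=144, N(30)=233, N(29)=377, N(28)=610, N(27)=987, N(26)=1597, N(25)=2584, N(24)=4181, N(23)=6765, N(22)=10946, N(21)=17711, N(20)=28657, N(19)=46368, N(18)=75025, N(17)=121393, N(16)=196418, N(15)=317811, N(14)=514229, N(13)=832040, N(12)=1346269, N(11)=2178309, N(10)=3524578, N(9)=5702887, N(8)=9227465, N(7)=14930352, N(6)=24157817, N(5)=39088169, N(4)=63245986, N(3)=102334155
N(3) = 102334155


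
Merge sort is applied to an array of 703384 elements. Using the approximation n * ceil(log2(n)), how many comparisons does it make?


Merge sort divides the array into halves recursively.
Number of levels = ceil(log2(703384)) = 20
At each level, approximately n = 703384 comparisons are needed for merging.
Total comparisons ~ n * ceil(log2(n)) = 703384 * 20 = 14067680


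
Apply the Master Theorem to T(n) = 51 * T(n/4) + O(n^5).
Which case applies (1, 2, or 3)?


The Master Theorem: T(n) = a*T(n/b) + O(n^c)
  a = 51, b = 4, c = 5
log_b(a) = log_4(51) ~ 2.836
Compare b^c with a: 4^5 = 1024 > 51, so c > log_b(a).
Since c > log_b(a), Case 3 applies.
T(n) = O(n^5)
Master Theorem case = 3


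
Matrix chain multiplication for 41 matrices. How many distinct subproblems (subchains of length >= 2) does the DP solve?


Subproblems are indexed by (i, j) where i < j.
Number of such pairs = n*(n-1)/2
= 41 * 40 / 2
= 820


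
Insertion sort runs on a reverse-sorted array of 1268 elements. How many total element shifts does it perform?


Sum of shifts = 1 + 2 + 3 + ... + 1267
= 1268 * 1267 / 2
= 1606556 / 2
= 803278


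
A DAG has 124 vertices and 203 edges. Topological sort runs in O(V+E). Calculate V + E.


V = 124 (vertex processing)
E = 203 (edge processing)
V + E = 124 + 203 = 327


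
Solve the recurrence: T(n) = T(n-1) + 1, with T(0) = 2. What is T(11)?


Unrolling the recurrence:
T(11) = T(10) + 1
       = T(9) + 1 + 1
       = T(8) + 1*3
       ...
       = T(0) + 1*11
       = 2 + 11 = 13


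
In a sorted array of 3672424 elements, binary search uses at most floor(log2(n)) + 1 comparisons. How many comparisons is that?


Halving sequence: 3672424 -> 1836212 -> 918106 -> 459053 -> 229526 -> 114763 -> 57381 -> 28690 -> 14345 -> 7172 -> 3586 -> 1793 -> 896 -> 448 -> 224 -> 112 -> 56 -> 28 -> 14 -> 7 -> 3 -> 1
Number of halvings = 21
Max comparisons = 21 + 1 = 22


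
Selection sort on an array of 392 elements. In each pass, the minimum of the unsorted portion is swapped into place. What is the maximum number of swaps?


Selection sort performs one swap per pass:
  Pass 1: find min in positions 0 to 391, swap with position 0
  Pass 2: find min in positions 1 to 391, swap with position 1
  Pass 3: find min in positions 2 to 391, swap with position 2
  Pass 4: find min in positions 3 to 391, swap with position 3
  Pass 5: find min in positions 4 to 391, swap with position 4
  ... (386 more passes)
Total passes (and swaps) = n - 1 = 392 - 1 = 391


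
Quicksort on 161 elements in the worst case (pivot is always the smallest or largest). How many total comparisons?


In the worst case, each partition step picks the worst pivot:
  Partition 1: 160 comparisons (n-1 elements to compare)
  Partition 2: 159 comparisons
  Partition 3: 158 comparisons
  Partition 4: 157 comparisons
  Partition 5: 156 comparisons
  ...
  Last partition: 0 comparisons
Total = (n-1) + (n-2) + ... + 1 + 0 = n*(n-1)/2
= 161*160/2 = 12880


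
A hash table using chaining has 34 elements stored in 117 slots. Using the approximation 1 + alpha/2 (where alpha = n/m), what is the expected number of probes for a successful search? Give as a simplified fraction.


Load factor alpha = n/m = 34/117
Expected probes = 1 + alpha/2 = 1 + 34/(2*117)
= 1 + 34/234
= 234/234 + 34/234
= 268/234
Simplify: 134/117


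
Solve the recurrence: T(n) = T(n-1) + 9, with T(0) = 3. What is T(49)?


Unrolling the recurrence:
T(49) = T(48) + 9
       = T(47) + 9 + 9
       = T(46) + 9*3
       ...
       = T(0) + 9*49
       = 3 + 441 = 444


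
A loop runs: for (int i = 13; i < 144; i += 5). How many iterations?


Loop starts at i = 13, increments by 5, stops when i >= 144.
Number of iterations = ceil((144 - 13) / 5)
= ceil(131 / 5)
= 27


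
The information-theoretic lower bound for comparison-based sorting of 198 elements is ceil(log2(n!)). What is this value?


A binary decision tree of height h has at most 2^h leaves and needs at least n! of them, so h >= ceil(log2(n!)).
198! is far too large to multiply out, so use Stirling's series:
  ln(n!) ~ n ln n - n + (1/2) ln(2 pi n) + 1/(12n)  (error below 1/(360 n^3), negligible here)
  ln(198) = 5.2882670
  n ln n = 198 * 5.2882670 = 1047.0769
  (1/2) ln(2 pi * 198) = (1/2) ln(1244.0707) = 3.5631
  1/(12*198) = 0.0004
  ln(198!) ~ 1047.0769 - 198 + 3.5631 + 0.0004 = 852.6404
Convert to base 2: log2(198!) = 852.6404 / ln 2 = 852.6404 / 0.69314718 = 1230.1001
ceil(1230.1001) = 1231


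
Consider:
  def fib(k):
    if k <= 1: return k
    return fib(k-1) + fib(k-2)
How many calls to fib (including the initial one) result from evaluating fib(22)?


Let C(m) = total calls to evaluate fib(m). Then C(0)=C(1)=1, and
C(m) = 1 + C(m-1) + C(m-2) for m >= 2.
Build the table (each entry = 1 + previous two):
  C(0) = 1
  C(1) = 1
  C(2) = 1 + 1 + 1 = 3
  C(3) = 1 + 3 + 1 = 5
  C(4) = 1 + 5 + 3 = 9
  C(5) = 1 + 9 + 5 = 15
  C(6) = 1 + 15 + 9 = 25
  C(7) = 1 + 25 + 15 = 41
  C(8) = 1 + 41 + 25 = 67
  C(9) = 1 + 67 + 41 = 109
  C(10) = 1 + 109 + 67 = 177
  C(11) = 1 + 177 + 109 = 287
  C(12) = 1 + 287 + 177 = 465
  C(13) = 1 + 465 + 287 = 753
  C(14) = 1 + 753 + 465 = 1219
  C(15) = 1 + 1219 + 753 = 1973
  C(16) = 1 + 1973 + 1219 = 3193
  C(17) = 1 + 3193 + 1973 = 5167
  C(18) = 1 + 5167 + 3193 = 8361
  C(19) = 1 + 8361 + 5167 = 13529
  C(20) = 1 + 13529 + 8361 = 21891
  C(21) = 1 + 21891 + 13529 = 35421
  C(22) = 1 + 35421 + 21891 = 57313
Total calls for fib(22) = 57313


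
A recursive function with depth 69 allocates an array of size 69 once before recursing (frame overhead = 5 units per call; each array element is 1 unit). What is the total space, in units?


Array allocation: 69 units (allocated once)
Stack frames: 69 deep * 5 per frame = 345 units
Total = 69 + 345 = 414


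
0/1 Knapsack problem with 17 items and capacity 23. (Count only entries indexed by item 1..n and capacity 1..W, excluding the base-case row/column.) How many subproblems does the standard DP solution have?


The DP table is indexed by (item, capacity).
Rows: 17 items
Columns: 23 capacity values (1 to W)
Total subproblems = 17 * 23 = 391


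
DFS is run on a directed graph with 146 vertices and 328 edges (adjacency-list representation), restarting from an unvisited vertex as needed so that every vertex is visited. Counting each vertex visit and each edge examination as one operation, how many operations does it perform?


A full DFS traversal processes each vertex exactly once (push/pop on stack).
Each directed edge is examined once.
V = 146, E = 328
V + E = 474


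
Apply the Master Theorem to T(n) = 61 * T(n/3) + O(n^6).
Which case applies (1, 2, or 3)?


The Master Theorem: T(n) = a*T(n/b) + O(n^c)
  a = 61, b = 3, c = 6
log_b(a) = log_3(61) ~ 3.742
Compare b^c with a: 3^6 = 729 > 61, so c > log_b(a).
Since c > log_b(a), Case 3 applies.
T(n) = O(n^6)
Master Theorem case = 3


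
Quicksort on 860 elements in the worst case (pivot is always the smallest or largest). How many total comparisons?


In the worst case, each partition step picks the worst pivot:
  Partition 1: 859 comparisons (n-1 elements to compare)
  Partition 2: 858 comparisons
  Partition 3: 857 comparisons
  Partition 4: 856 comparisons
  Partition 5: 855 comparisons
  ...
  Last partition: 0 comparisons
Total = (n-1) + (n-2) + ... + 1 + 0 = n*(n-1)/2
= 860*859/2 = 369370


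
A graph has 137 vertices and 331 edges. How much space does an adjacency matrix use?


Adjacency matrix: V x V grid of entries
Space = V^2 = 137^2 = 137 * 137 = 18769


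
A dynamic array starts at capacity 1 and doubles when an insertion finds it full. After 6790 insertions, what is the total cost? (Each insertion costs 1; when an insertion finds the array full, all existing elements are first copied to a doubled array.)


Insertion cost: 6790 (one per element)
Resizes occur just before inserting elements 2, 3, 5, 9, ...
Elements copied at each resize: 1 + 2 + 4 + 8 + 16 + 32 + 64 + 128 + 256 + 512 + 1024 + 2048 + 4096
Sum of copies = 8191 (geometric series: 2^k - 1)
Total = 6790 + 8191 = 14981


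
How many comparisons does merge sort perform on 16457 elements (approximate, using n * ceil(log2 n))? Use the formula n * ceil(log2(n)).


Recursion depth: ceil(log2(16457)) = 15
Each recursion level merges n = 16457 elements
Total = 16457 * 15 = 246855


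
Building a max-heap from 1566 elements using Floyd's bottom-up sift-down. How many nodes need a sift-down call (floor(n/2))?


In a heap of 1566 elements (0-indexed array):
  Last element index: 1565
  Parent of last element: floor((1565 - 1) / 2) = 782
  Internal nodes: indices 0 to 782
  Count = floor(1566/2) = 783


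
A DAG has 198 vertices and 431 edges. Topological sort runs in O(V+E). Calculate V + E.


V = 198 (vertex processing)
E = 431 (edge processing)
V + E = 198 + 431 = 629


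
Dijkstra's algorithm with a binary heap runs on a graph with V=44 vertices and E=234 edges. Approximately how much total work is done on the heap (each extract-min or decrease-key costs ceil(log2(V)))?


Dijkstra with a binary heap: each vertex is extracted once, each edge may relax once.
Each heap operation costs O(log V).
V + E = 44 + 234 = 278
ceil(log2(44)) = 6 (since 2^5 = 32 < 44 <= 64 = 2^6)
Total heap work = (V+E) * ceil(log2(V)) = 278 * 6 = 1668


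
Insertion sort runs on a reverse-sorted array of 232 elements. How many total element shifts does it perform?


Sum of shifts = 1 + 2 + 3 + ... + 231
= 232 * 231 / 2
= 53592 / 2
= 26796


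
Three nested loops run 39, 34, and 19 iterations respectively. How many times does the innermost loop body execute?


Loop 1 (outermost): 39 iterations
Loop 2 (middle): 34 iterations per outer
Loop 3 (innermost): 19 iterations per middle
Total = 39 * 34 * 19 = 25194


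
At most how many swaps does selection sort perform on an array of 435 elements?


Each of the 434 passes places one element in its final position.
Pass 1: swap minimum into position 0
Pass 2: swap minimum of remaining into position 1
...
Pass 434: last two elements, one swap
Maximum swaps = 435 - 1 = 434


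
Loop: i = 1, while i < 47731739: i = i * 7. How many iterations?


i multiplies by 7 each step:
i = 1 -> 7 -> 49 -> 343 -> 2401 -> 16807 -> 117649 -> 823543 -> 5764801 -> 40353607 -> 282475249 (stop)
Iterations = ceil(log_7(47731739)) = 10


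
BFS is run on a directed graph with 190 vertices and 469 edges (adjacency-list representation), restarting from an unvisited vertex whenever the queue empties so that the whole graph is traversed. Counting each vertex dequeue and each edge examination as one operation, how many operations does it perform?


A full BFS traversal dequeues each vertex exactly once and examines each directed edge exactly once.
V = 190 (vertex processing cost)
E = 469 (edge examination cost)
Total operations proportional to V + E = 190 + 469 = 659
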